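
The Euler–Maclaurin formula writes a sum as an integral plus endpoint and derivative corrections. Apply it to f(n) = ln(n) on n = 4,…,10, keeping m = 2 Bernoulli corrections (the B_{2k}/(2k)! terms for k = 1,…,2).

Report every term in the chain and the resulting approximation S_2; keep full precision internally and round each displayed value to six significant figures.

S_2 ≈ 13.3127

∫_4^10 ln(x) dx evaluates to 11.4807.
Endpoint term: (f(4) + f(10))/2 = (1.38629 + 2.30259)/2 = 1.84444.
Running total after boundary: 13.3251.
Correction k=1: B_{2}/2! · (f^{(1)}(10) − f^{(1)}(4)) = 1/12 · (0.100000 − 0.250000) = -0.0125000.
Running total after k=1: 13.3126.
Correction k=2: B_{4}/4! · (f^{(3)}(10) − f^{(3)}(4)) = −1/720 · (0.00200000 − 0.0312500) = 4.06250e-05.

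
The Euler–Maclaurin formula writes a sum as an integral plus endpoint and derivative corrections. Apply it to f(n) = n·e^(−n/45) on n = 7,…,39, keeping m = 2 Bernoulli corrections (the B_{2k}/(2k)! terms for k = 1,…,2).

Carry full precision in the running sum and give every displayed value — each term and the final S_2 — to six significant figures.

S_2 ≈ 425.111

The integral term ∫_7^39 x·e^(−x/45) dx = 413.974.
Boundary: ½(f(7) + f(39)) = ½(5.99158 + 16.3937) = 11.1926.
Integral + boundary = 425.167.
Correction k=1: B_{2}/2! · (f^{(1)}(39) − f^{(1)}(7)) = 1/12 · (0.0560467 − 0.722793) = -0.0555622.
Running total after k=1: 425.111.
Correction k=2: B_{4}/4! · (f^{(3)}(39) − f^{(3)}(7)) = −1/720 · (0.000442838 − 0.00120231) = 1.05482e-06.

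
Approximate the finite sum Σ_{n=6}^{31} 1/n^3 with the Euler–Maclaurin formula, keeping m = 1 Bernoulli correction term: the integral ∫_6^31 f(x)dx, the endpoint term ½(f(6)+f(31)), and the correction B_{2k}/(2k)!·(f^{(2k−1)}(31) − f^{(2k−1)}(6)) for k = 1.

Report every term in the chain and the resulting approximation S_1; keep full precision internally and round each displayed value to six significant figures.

Integral: ∫_6^31 1/x^3 dx = 0.0133686.
Boundary: ½(f(6) + f(31)) = ½(0.00462963 + 3.35672e-05) = 0.00233160.
So far: 0.0157002.
Order-1 term: 1/12 · (-3.24844e-06 − (-0.00231481)) = 0.000192631.

S_1 ≈ 0.0158928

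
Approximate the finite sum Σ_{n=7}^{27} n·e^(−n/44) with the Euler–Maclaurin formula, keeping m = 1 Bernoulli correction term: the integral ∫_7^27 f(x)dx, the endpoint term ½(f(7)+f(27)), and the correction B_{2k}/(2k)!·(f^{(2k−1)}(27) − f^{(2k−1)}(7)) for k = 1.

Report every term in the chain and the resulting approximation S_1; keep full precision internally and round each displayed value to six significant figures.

Integral: ∫_7^27 x·e^(−x/44) dx = 222.683.
½[f(7) + f(27)] = ½[5.97043 + 14.6172] = 10.2938.
Integral + boundary = 232.977.
Order-1 term: 1/12 · (0.209169 − 0.717227) = -0.0423382.

S_1 ≈ 232.934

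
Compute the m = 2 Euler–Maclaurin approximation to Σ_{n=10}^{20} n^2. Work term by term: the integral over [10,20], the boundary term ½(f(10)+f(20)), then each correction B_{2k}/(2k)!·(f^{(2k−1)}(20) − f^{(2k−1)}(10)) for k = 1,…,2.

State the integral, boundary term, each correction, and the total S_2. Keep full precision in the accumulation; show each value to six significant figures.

S_2 ≈ 2585.00

Integral: ∫_10^20 x^2 dx = 2333.33.
Endpoint term: (f(10) + f(20))/2 = (100.000 + 400.000)/2 = 250.000.
Running total after boundary: 2583.33.
Correction k=1: B_{2}/2! · (f^{(1)}(20) − f^{(1)}(10)) = 1/12 · (40.0000 − 20.0000) = 1.66667.
Partial sum through k=1: 2585.00.
Correction k=2: B_{4}/4! · (f^{(3)}(20) − f^{(3)}(10)) = −1/720 · (0.00000 − 0.00000) = 0.00000.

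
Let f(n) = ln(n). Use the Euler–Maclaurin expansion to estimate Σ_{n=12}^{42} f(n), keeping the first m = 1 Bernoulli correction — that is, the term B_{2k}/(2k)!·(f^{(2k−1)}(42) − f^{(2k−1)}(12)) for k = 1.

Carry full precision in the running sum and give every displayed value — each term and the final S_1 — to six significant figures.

∫_12^42 ln(x) dx evaluates to 97.1632.
Endpoint term: (f(12) + f(42))/2 = (2.48491 + 3.73767)/2 = 3.11129.
Integral + boundary = 100.275.
k=1: B_{2}/(2)! × [f^{(1)}(42) − f^{(1)}(12)] = 1/12 × (0.0238095 − 0.0833333) = -0.00496032.

S_1 ≈ 100.270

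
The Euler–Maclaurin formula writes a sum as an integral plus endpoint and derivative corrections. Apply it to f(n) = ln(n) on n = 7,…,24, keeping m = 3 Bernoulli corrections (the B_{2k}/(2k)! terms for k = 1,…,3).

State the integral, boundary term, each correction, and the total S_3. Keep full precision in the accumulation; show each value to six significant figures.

S_3 ≈ 48.2055

∫_7^24 ln(x) dx evaluates to 45.6519.
Endpoint term: (f(7) + f(24))/2 = (1.94591 + 3.17805)/2 = 2.56198.
So far: 48.2139.
Correction k=1: B_{2}/2! · (f^{(1)}(24) − f^{(1)}(7)) = 1/12 · (0.0416667 − 0.142857) = -0.00843254.
Partial sum through k=1: 48.2055.
Correction k=2: B_{4}/4! · (f^{(3)}(24) − f^{(3)}(7)) = −1/720 · (0.000144676 − 0.00583090) = 7.89754e-06.
Partial sum through k=2: 48.2055.
Correction k=3: B_{6}/6! · (f^{(5)}(24) − f^{(5)}(7)) = 1/30240 · (3.01408e-06 − 0.00142798) = -4.71218e-08.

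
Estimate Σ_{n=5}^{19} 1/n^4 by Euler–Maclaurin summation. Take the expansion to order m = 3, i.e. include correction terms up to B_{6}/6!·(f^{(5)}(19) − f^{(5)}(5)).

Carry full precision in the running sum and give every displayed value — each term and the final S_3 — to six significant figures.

S_3 ≈ 0.00352642

Integral: ∫_5^19 1/x^4 dx = 0.00261807.
Boundary: ½(f(5) + f(19)) = ½(0.00160000 + 7.67336e-06) = 0.000803837.
Integral + boundary = 0.00342191.
Correction k=1: B_{2}/2! · (f^{(1)}(19) − f^{(1)}(5)) = 1/12 · (-1.61544e-06 − (-0.00128000)) = 0.000106532.
Running total after k=1: 0.00352844.
Correction k=2: B_{4}/4! · (f^{(3)}(19) − f^{(3)}(5)) = −1/720 · (-1.34247e-07 − (-0.00153600)) = -2.13315e-06.
Running total after k=2: 0.00352630.
Correction k=3: B_{6}/6! · (f^{(5)}(19) − f^{(5)}(5)) = 1/30240 · (-2.08251e-08 − (-0.00344064)) = 1.13777e-07.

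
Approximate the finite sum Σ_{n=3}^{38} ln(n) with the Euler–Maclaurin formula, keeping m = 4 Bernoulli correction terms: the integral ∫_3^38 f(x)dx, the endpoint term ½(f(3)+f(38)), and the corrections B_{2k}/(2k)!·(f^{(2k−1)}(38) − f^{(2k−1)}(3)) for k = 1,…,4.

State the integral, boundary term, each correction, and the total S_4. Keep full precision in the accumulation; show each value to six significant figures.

The integral term ∫_3^38 ln(x) dx = 99.9324.
Boundary: ½(f(3) + f(38)) = ½(1.09861 + 3.63759) = 2.36810.
So far: 102.301.
k=1: B_{2}/(2)! × [f^{(1)}(38) − f^{(1)}(3)] = 1/12 × (0.0263158 − 0.333333) = -0.0255848.
Partial sum through k=1: 102.275.
k=2: B_{4}/(4)! × [f^{(3)}(38) − f^{(3)}(3)] = −1/720 × (3.64485e-05 − 0.0740741) = 0.000102830.
Partial sum through k=2: 102.275.
k=3: B_{6}/(6)! × [f^{(5)}(38) − f^{(5)}(3)] = 1/30240 × (3.02896e-07 − 0.0987654) = -3.26604e-06.
Partial sum through k=3: 102.275.
k=4: B_{8}/(8)! × [f^{(7)}(38) − f^{(7)}(3)] = −1/1209600 × (6.29285e-09 − 0.329218) = 2.72171e-07.

S_4 ≈ 102.275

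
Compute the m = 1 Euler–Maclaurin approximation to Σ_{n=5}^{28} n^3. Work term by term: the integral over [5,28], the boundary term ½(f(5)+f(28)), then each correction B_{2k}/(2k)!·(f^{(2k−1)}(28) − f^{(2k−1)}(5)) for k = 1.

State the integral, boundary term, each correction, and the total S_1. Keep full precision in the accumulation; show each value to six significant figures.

Integral: ∫_5^28 x^3 dx = 153508.
Boundary: ½(f(5) + f(28)) = ½(125.000 + 21952.0) = 11038.5.
Running total after boundary: 164546.
Order-1 term: 1/12 · (2352.00 − 75.0000) = 189.750.

S_1 ≈ 164736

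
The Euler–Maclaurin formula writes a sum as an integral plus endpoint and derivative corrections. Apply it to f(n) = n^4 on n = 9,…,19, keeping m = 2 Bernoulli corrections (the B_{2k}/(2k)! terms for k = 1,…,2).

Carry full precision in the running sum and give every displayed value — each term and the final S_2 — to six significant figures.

Integral: ∫_9^19 x^4 dx = 483410.
Endpoint term: (f(9) + f(19))/2 = (6561.00 + 130321)/2 = 68441.0.
So far: 551851.
Order-1 term: 1/12 · (27436.0 − 2916.00) = 2043.33.
Running total after k=1: 553894.
Order-2 term: −1/720 · (456.000 − 216.000) = -0.333333.

S_2 ≈ 553894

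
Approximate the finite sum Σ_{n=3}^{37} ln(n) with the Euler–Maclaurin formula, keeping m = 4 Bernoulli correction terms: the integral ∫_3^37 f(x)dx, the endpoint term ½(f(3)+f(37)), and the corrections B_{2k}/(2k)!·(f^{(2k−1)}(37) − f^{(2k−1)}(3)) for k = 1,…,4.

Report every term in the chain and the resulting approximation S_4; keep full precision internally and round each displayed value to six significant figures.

S_4 ≈ 98.6375

Integral: ∫_3^37 ln(x) dx = 96.3081.
Boundary: ½(f(3) + f(37)) = ½(1.09861 + 3.61092) = 2.35477.
So far: 98.6629.
Order-1 term: 1/12 · (0.0270270 − 0.333333) = -0.0255255.
Running total after k=1: 98.6374.
Order-2 term: −1/720 · (3.94843e-05 − 0.0740741) = 0.000102826.
Running total after k=2: 98.6375.
Order-3 term: 1/30240 · (3.46101e-07 − 0.0987654) = -3.26604e-06.
Running total after k=3: 98.6375.
Order-4 term: −1/1209600 · (7.58439e-09 − 0.329218) = 2.72171e-07.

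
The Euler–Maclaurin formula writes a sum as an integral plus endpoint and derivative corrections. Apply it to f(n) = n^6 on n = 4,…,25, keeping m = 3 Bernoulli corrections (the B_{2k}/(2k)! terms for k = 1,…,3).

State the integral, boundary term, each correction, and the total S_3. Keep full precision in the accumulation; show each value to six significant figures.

S_3 ≈ 9.98881e+08

The integral term ∫_4^25 x^6 dx = 8.71928e+08.
½[f(4) + f(25)] = ½[4096.00 + 2.44141e+08] = 1.22072e+08.
Integral + boundary = 9.94001e+08.
Order-1 term: 1/12 · (5.85938e+07 − 6144.00) = 4.88230e+06.
Running total after k=1: 9.98883e+08.
Order-2 term: −1/720 · (1.87500e+06 − 7680.00) = -2593.50.
Running total after k=2: 9.98881e+08.
Order-3 term: 1/30240 · (18000.0 − 2880.00) = 0.500000.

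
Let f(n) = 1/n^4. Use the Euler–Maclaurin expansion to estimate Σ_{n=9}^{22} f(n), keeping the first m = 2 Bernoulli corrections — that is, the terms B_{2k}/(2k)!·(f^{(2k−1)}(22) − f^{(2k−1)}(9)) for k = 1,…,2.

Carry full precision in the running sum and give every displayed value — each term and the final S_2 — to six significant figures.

S_2 ≈ 0.000509830

The integral term ∫_9^22 1/x^4 dx = 0.000425943.
½[f(9) + f(22)] = ½[0.000152416 + 4.26883e-06] = 7.83423e-05.
Running total after boundary: 0.000504285.
Order-1 term: 1/12 · (-7.76152e-07 − (-6.77404e-05)) = 5.58035e-06.
After k=1: 0.000509865.
Order-2 term: −1/720 · (-4.81086e-08 − (-2.50890e-05)) = -3.47790e-08.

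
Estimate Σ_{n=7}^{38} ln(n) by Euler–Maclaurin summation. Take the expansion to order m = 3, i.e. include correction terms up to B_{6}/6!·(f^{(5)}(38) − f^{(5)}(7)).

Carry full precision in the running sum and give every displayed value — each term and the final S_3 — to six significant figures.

S_3 ≈ 96.3889

The integral term ∫_7^38 ln(x) dx = 93.6069.
Endpoint term: (f(7) + f(38))/2 = (1.94591 + 3.63759)/2 = 2.79175.
Running total after boundary: 96.3987.
Order-1 term: 1/12 · (0.0263158 − 0.142857) = -0.00971178.
Running total after k=1: 96.3889.
Order-2 term: −1/720 · (3.64485e-05 − 0.00583090) = 8.04785e-06.
Running total after k=2: 96.3889.
Order-3 term: 1/30240 · (3.02896e-07 − 0.00142798) = -4.72114e-08.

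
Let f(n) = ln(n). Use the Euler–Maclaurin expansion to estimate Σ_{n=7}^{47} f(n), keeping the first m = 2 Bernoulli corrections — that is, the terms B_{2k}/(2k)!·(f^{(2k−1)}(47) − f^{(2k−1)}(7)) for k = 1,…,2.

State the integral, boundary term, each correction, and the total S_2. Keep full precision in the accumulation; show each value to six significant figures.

Integral: ∫_7^47 ln(x) dx = 127.336.
Boundary: ½(f(7) + f(47)) = ½(1.94591 + 3.85015) = 2.89803.
So far: 130.234.
k=1: B_{2}/(2)! × [f^{(1)}(47) − f^{(1)}(7)] = 1/12 × (0.0212766 − 0.142857) = -0.0101317.
Partial sum through k=1: 130.223.
k=2: B_{4}/(4)! × [f^{(3)}(47) − f^{(3)}(7)] = −1/720 × (1.92636e-05 − 0.00583090) = 8.07172e-06.

S_2 ≈ 130.223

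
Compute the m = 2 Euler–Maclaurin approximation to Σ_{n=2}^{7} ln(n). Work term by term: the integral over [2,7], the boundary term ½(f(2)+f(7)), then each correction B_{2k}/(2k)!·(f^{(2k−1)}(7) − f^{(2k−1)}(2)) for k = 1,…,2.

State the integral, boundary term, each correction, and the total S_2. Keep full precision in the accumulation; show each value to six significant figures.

∫_2^7 ln(x) dx evaluates to 7.23508.
½[f(2) + f(7)] = ½[0.693147 + 1.94591] = 1.31953.
So far: 8.55461.
k=1: B_{2}/(2)! × [f^{(1)}(7) − f^{(1)}(2)] = 1/12 × (0.142857 − 0.500000) = -0.0297619.
After k=1: 8.52484.
k=2: B_{4}/(4)! × [f^{(3)}(7) − f^{(3)}(2)] = −1/720 × (0.00583090 − 0.250000) = 0.000339124.

S_2 ≈ 8.52518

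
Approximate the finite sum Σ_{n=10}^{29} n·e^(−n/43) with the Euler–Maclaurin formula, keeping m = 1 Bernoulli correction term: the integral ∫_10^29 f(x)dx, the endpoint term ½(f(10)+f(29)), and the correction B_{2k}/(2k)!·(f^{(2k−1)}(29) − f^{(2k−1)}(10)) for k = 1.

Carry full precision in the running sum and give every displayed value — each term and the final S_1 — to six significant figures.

∫_10^29 x·e^(−x/43) dx evaluates to 228.851.
½[f(10) + f(29)] = ½[7.92504 + 14.7741] = 11.3496.
Integral + boundary = 240.200.
Correction k=1: B_{2}/2! · (f^{(1)}(29) − f^{(1)}(10)) = 1/12 · (0.165868 − 0.608200) = -0.0368610.

S_1 ≈ 240.164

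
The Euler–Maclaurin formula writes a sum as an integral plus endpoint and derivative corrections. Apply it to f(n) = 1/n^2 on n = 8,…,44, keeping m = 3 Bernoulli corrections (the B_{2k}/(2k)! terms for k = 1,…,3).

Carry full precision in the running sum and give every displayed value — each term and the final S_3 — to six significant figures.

∫_8^44 1/x^2 dx evaluates to 0.102273.
Boundary: ½(f(8) + f(44)) = ½(0.0156250 + 0.000516529) = 0.00807076.
So far: 0.110343.
Order-1 term: 1/12 · (-2.34786e-05 − (-0.00390625)) = 0.000323564.
Running total after k=1: 0.110667.
Order-2 term: −1/720 · (-1.45528e-07 − (-0.000732422)) = -1.01705e-06.
Running total after k=2: 0.110666.
Order-3 term: 1/30240 · (-2.25509e-09 − (-0.000343323)) = 1.13532e-08.

S_3 ≈ 0.110666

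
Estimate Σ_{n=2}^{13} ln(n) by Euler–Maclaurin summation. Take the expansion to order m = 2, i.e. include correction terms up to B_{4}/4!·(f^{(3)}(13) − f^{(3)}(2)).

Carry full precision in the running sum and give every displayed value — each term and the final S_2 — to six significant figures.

S_2 ≈ 22.5522

∫_2^13 ln(x) dx evaluates to 20.9580.
½[f(2) + f(13)] = ½[0.693147 + 2.56495] = 1.62905.
Integral + boundary = 22.5871.
k=1: B_{2}/(2)! × [f^{(1)}(13) − f^{(1)}(2)] = 1/12 × (0.0769231 − 0.500000) = -0.0352564.
Running total after k=1: 22.5518.
k=2: B_{4}/(4)! × [f^{(3)}(13) − f^{(3)}(2)] = −1/720 × (0.000910332 − 0.250000) = 0.000345958.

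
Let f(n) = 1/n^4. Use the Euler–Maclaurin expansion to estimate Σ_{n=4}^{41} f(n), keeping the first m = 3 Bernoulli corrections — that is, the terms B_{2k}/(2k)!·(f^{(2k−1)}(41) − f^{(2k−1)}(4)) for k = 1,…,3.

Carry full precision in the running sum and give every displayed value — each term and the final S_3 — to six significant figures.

∫_4^41 1/x^4 dx evaluates to 0.00520350.
Endpoint term: (f(4) + f(41))/2 = (0.00390625 + 3.53887e-07)/2 = 0.00195330.
So far: 0.00715680.
Order-1 term: 1/12 · (-3.45256e-08 − (-0.00390625)) = 0.000325518.
Running total after k=1: 0.00748232.
Order-2 term: −1/720 · (-6.16161e-10 − (-0.00732422)) = -1.01725e-05.
Running total after k=2: 0.00747214.
Order-3 term: 1/30240 · (-2.05265e-11 − (-0.0256348)) = 8.47711e-07.

S_3 ≈ 0.00747299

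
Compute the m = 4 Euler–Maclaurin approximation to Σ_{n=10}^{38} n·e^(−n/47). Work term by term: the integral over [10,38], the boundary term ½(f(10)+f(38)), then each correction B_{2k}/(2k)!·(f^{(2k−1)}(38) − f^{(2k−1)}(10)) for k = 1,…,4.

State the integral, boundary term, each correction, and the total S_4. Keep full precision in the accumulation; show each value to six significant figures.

Integral: ∫_10^38 x·e^(−x/47) dx = 385.700.
½[f(10) + f(38)] = ½[8.08345 + 16.9298] = 12.5066.
So far: 398.207.
Correction k=1: B_{2}/2! · (f^{(1)}(38) − f^{(1)}(10)) = 1/12 · (0.0853126 − 0.636357) = -0.0459204.
Running total after k=1: 398.161.
Correction k=2: B_{4}/4! · (f^{(3)}(38) − f^{(3)}(10)) = −1/720 · (0.000441989 − 0.00101994) = 8.02709e-07.
Running total after k=2: 398.161.
Correction k=3: B_{6}/6! · (f^{(5)}(38) − f^{(5)}(10)) = 1/30240 · (3.82688e-07 − 7.93031e-07) = -1.35695e-11.
Running total after k=3: 398.161.
Correction k=4: B_{8}/8! · (f^{(7)}(38) − f^{(7)}(10)) = −1/1209600 · (2.55904e-10 − 5.08982e-10) = 2.09225e-16.

S_4 ≈ 398.161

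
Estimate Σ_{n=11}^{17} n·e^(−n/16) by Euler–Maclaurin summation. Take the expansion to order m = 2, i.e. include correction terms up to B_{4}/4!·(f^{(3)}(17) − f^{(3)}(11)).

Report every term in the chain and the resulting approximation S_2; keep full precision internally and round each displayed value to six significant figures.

S_2 ≈ 40.4395

Integral: ∫_11^17 x·e^(−x/16) dx = 34.7513.
½[f(11) + f(17)] = ½[5.53115 + 5.87504] = 5.70310.
Integral + boundary = 40.4544.
k=1: B_{2}/(2)! × [f^{(1)}(17) − f^{(1)}(11)] = 1/12 × (-0.0215994 − 0.157135) = -0.0148945.
Running total after k=1: 40.4395.
k=2: B_{4}/(4)! × [f^{(3)}(17) − f^{(3)}(11)] = −1/720 × (0.00261556 − 0.00454218) = 2.67587e-06.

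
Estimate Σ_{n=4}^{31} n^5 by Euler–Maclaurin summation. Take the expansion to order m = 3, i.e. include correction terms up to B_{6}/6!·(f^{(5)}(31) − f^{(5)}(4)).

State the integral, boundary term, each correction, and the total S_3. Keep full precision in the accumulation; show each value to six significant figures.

S_3 ≈ 1.62616e+08

The integral term ∫_4^31 x^5 dx = 1.47917e+08.
Endpoint term: (f(4) + f(31))/2 = (1024.00 + 2.86292e+07)/2 = 1.43151e+07.
Running total after boundary: 1.62232e+08.
Correction k=1: B_{2}/2! · (f^{(1)}(31) − f^{(1)}(4)) = 1/12 · (4.61760e+06 − 1280.00) = 384694.
Running total after k=1: 1.62616e+08.
Correction k=2: B_{4}/4! · (f^{(3)}(31) − f^{(3)}(4)) = −1/720 · (57660.0 − 960.000) = -78.7500.
Running total after k=2: 1.62616e+08.
Correction k=3: B_{6}/6! · (f^{(5)}(31) − f^{(5)}(4)) = 1/30240 · (120.000 − 120.000) = 0.00000.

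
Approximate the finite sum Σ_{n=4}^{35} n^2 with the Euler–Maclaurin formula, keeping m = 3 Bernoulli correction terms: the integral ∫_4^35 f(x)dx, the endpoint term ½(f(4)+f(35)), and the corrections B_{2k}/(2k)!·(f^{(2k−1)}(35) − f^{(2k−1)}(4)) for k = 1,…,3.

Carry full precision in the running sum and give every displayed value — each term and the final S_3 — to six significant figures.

S_3 ≈ 14896.0

Integral: ∫_4^35 x^2 dx = 14270.3.
Endpoint term: (f(4) + f(35))/2 = (16.0000 + 1225.00)/2 = 620.500.
Integral + boundary = 14890.8.
Correction k=1: B_{2}/2! · (f^{(1)}(35) − f^{(1)}(4)) = 1/12 · (70.0000 − 8.00000) = 5.16667.
After k=1: 14896.0.
Correction k=2: B_{4}/4! · (f^{(3)}(35) − f^{(3)}(4)) = −1/720 · (0.00000 − 0.00000) = 0.00000.
After k=2: 14896.0.
Correction k=3: B_{6}/6! · (f^{(5)}(35) − f^{(5)}(4)) = 1/30240 · (0.00000 − 0.00000) = 0.00000.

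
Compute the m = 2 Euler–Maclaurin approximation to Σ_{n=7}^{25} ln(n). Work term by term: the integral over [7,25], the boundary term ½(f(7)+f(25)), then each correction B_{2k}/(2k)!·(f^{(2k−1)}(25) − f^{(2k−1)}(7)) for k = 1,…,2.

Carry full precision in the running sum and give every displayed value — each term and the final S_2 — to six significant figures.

Integral: ∫_7^25 ln(x) dx = 48.8505.
Boundary: ½(f(7) + f(25)) = ½(1.94591 + 3.21888) = 2.58239.
Running total after boundary: 51.4329.
k=1: B_{2}/(2)! × [f^{(1)}(25) − f^{(1)}(7)] = 1/12 × (0.0400000 − 0.142857) = -0.00857143.
Running total after k=1: 51.4243.
k=2: B_{4}/(4)! × [f^{(3)}(25) − f^{(3)}(7)] = −1/720 × (0.000128000 − 0.00583090) = 7.92070e-06.

S_2 ≈ 51.4244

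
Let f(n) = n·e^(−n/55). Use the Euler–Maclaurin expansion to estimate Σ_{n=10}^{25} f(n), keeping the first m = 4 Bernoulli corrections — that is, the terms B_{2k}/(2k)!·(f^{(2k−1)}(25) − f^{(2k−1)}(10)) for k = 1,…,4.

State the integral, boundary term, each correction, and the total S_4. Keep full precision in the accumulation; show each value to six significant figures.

The integral term ∫_10^25 x·e^(−x/55) dx = 187.826.
½[f(10) + f(25)] = ½[8.33753 + 15.8684] = 12.1030.
Integral + boundary = 199.929.
Correction k=1: B_{2}/2! · (f^{(1)}(25) − f^{(1)}(10)) = 1/12 · (0.346220 − 0.682161) = -0.0279951.
Running total after k=1: 199.901.
Correction k=2: B_{4}/4! · (f^{(3)}(25) − f^{(3)}(10)) = −1/720 · (0.000534113 − 0.000776750) = 3.36995e-07.
Running total after k=2: 199.901.
Correction k=3: B_{6}/6! · (f^{(5)}(25) − f^{(5)}(10)) = 1/30240 · (3.15297e-07 − 4.39005e-07) = -4.09088e-12.
Running total after k=3: 199.901.
Correction k=4: B_{8}/8! · (f^{(7)}(25) − f^{(7)}(10)) = −1/1209600 · (1.50092e-10 − 2.05367e-10) = 4.56967e-17.

S_4 ≈ 199.901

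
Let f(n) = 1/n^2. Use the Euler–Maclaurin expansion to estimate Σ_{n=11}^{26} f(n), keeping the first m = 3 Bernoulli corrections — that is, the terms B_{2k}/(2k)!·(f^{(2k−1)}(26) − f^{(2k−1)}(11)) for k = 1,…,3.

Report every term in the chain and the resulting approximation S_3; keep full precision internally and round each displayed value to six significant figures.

S_3 ≈ 0.0574350

∫_11^26 1/x^2 dx evaluates to 0.0524476.
Boundary: ½(f(11) + f(26)) = ½(0.00826446 + 0.00147929) = 0.00487188.
Running total after boundary: 0.0573194.
Correction k=1: B_{2}/2! · (f^{(1)}(26) − f^{(1)}(11)) = 1/12 · (-0.000113792 − (-0.00150263)) = 0.000115737.
Running total after k=1: 0.0574352.
Correction k=2: B_{4}/4! · (f^{(3)}(26) − f^{(3)}(11)) = −1/720 · (-2.01997e-06 − (-0.000149021)) = -2.04168e-07.
Running total after k=2: 0.0574350.
Correction k=3: B_{6}/6! · (f^{(5)}(26) − f^{(5)}(11)) = 1/30240 · (-8.96436e-08 − (-3.69474e-05)) = 1.21884e-09.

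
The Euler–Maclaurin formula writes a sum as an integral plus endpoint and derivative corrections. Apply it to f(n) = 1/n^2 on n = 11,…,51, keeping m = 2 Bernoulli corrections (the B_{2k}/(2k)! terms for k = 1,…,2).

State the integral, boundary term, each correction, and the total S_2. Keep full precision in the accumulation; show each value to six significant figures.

The integral term ∫_11^51 1/x^2 dx = 0.0713012.
Endpoint term: (f(11) + f(51))/2 = (0.00826446 + 0.000384468)/2 = 0.00432447.
So far: 0.0756257.
Order-1 term: 1/12 · (-1.50772e-05 − (-0.00150263)) = 0.000123963.
Running total after k=1: 0.0757497.
Order-2 term: −1/720 · (-6.95601e-08 − (-0.000149021)) = -2.06877e-07.

S_2 ≈ 0.0757495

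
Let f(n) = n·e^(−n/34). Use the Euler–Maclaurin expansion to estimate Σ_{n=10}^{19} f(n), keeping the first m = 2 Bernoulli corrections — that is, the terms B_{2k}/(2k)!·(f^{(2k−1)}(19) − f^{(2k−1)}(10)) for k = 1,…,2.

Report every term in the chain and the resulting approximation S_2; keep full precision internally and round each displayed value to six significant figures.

S_2 ≈ 93.4081

The integral term ∫_10^19 x·e^(−x/34) dx = 84.2721.
½[f(10) + f(19)] = ½[7.45189 + 10.8657] = 9.15882.
So far: 93.4309.
Order-1 term: 1/12 · (0.252301 − 0.526016) = -0.0228096.
After k=1: 93.4081.
Order-2 term: −1/720 · (0.00120767 − 0.00174428) = 7.45302e-07.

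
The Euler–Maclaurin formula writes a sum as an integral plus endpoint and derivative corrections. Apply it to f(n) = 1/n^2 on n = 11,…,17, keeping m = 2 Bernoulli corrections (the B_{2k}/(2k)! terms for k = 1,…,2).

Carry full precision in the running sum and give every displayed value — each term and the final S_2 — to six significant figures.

The integral term ∫_11^17 1/x^2 dx = 0.0320856.
Boundary: ½(f(11) + f(17)) = ½(0.00826446 + 0.00346021) = 0.00586234.
Running total after boundary: 0.0379479.
Order-1 term: 1/12 · (-0.000407083 − (-0.00150263)) = 9.12955e-05.
Running total after k=1: 0.0380392.
Order-2 term: −1/720 · (-1.69031e-05 − (-0.000149021)) = -1.83497e-07.

S_2 ≈ 0.0380390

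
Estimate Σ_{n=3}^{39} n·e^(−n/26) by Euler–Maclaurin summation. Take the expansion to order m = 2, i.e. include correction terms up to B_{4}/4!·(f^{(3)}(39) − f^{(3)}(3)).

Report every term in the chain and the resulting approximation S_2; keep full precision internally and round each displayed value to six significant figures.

S_2 ≈ 300.354

∫_3^39 x·e^(−x/26) dx evaluates to 294.742.
Endpoint term: (f(3) + f(39))/2 = (2.67307 + 8.70208)/2 = 5.68757.
Running total after boundary: 300.429.
Correction k=1: B_{2}/2! · (f^{(1)}(39) − f^{(1)}(3)) = 1/12 · (-0.111565 − 0.788213) = -0.0749815.
Partial sum through k=1: 300.354.
Correction k=2: B_{4}/4! · (f^{(3)}(39) − f^{(3)}(3)) = −1/720 · (0.000495111 − 0.00380216) = 4.59312e-06.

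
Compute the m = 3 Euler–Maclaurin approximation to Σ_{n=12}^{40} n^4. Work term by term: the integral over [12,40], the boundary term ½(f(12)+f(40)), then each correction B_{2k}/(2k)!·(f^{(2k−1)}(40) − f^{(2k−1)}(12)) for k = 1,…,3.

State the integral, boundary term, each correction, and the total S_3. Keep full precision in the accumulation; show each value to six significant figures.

S_3 ≈ 2.17414e+07

∫_12^40 x^4 dx evaluates to 2.04302e+07.
Boundary: ½(f(12) + f(40)) = ½(20736.0 + 2.56000e+06) = 1.29037e+06.
So far: 2.17206e+07.
Order-1 term: 1/12 · (256000 − 6912.00) = 20757.3.
Running total after k=1: 2.17414e+07.
Order-2 term: −1/720 · (960.000 − 288.000) = -0.933333.
Running total after k=2: 2.17414e+07.
Order-3 term: 1/30240 · (0.00000 − 0.00000) = 0.00000.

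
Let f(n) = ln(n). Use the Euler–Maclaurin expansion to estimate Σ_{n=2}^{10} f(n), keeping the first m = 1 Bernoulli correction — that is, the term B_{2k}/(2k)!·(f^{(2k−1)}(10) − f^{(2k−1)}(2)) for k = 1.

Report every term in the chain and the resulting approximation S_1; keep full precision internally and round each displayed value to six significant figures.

S_1 ≈ 15.1041

Integral: ∫_2^10 ln(x) dx = 13.6396.
½[f(2) + f(10)] = ½[0.693147 + 2.30259] = 1.49787.
Integral + boundary = 15.1374.
Order-1 term: 1/12 · (0.100000 − 0.500000) = -0.0333333.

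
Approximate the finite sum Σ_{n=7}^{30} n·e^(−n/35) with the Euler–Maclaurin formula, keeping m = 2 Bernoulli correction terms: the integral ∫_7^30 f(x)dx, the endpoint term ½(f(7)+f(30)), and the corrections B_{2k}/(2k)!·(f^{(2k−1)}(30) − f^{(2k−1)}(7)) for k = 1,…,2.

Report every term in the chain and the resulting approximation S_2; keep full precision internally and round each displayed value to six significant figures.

Integral: ∫_7^30 x·e^(−x/35) dx = 238.086.
Endpoint term: (f(7) + f(30))/2 = (5.73112 + 12.7312)/2 = 9.23115.
Running total after boundary: 247.317.
Correction k=1: B_{2}/2! · (f^{(1)}(30) − f^{(1)}(7)) = 1/12 · (0.0606247 − 0.654985) = -0.0495300.
Partial sum through k=1: 247.268.
Correction k=2: B_{4}/4! · (f^{(3)}(30) − f^{(3)}(7)) = −1/720 · (0.000742343 − 0.00187138) = 1.56811e-06.

S_2 ≈ 247.268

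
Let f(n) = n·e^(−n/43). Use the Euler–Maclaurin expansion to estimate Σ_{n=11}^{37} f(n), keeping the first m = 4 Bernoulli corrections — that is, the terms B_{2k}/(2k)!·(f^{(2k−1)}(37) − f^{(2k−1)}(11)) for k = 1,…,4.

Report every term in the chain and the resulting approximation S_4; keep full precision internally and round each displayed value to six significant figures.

S_4 ≈ 354.932

∫_11^37 x·e^(−x/43) dx evaluates to 342.891.
½[f(11) + f(37)] = ½[8.51715 + 15.6497] = 12.0834.
So far: 354.975.
k=1: B_{2}/(2)! × [f^{(1)}(37) − f^{(1)}(11)] = 1/12 × (0.0590184 − 0.576213) = -0.0430995.
Running total after k=1: 354.932.
k=2: B_{4}/(4)! × [f^{(3)}(37) − f^{(3)}(11)] = −1/720 × (0.000489426 − 0.00114915) = 9.16288e-07.
Running total after k=2: 354.932.
k=3: B_{6}/(6)! × [f^{(5)}(37) − f^{(5)}(11)] = 1/30240 × (5.12133e-07 − 1.07446e-06) = -1.85954e-11.
Running total after k=3: 354.932.
k=4: B_{8}/(8)! × [f^{(7)}(37) − f^{(7)}(11)] = −1/1209600 × (4.10799e-10 − 8.26076e-10) = 3.43318e-16.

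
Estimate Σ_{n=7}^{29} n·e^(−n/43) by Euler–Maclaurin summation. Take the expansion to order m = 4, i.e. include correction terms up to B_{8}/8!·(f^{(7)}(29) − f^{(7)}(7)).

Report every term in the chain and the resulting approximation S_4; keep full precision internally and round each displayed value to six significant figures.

The integral term ∫_7^29 x·e^(−x/43) dx = 249.738.
Boundary: ½(f(7) + f(29)) = ½(5.94838 + 14.7741) = 10.3613.
Running total after boundary: 260.100.
k=1: B_{2}/(2)! × [f^{(1)}(29) − f^{(1)}(7)] = 1/12 × (0.165868 − 0.711435) = -0.0454639.
Partial sum through k=1: 260.054.
k=2: B_{4}/(4)! × [f^{(3)}(29) − f^{(3)}(7)] = −1/720 × (0.000640764 − 0.00130393) = 9.21068e-07.
Partial sum through k=2: 260.054.
k=3: B_{6}/(6)! × [f^{(5)}(29) − f^{(5)}(7)] = 1/30240 × (6.44576e-07 − 1.20233e-06) = -1.84441e-11.
Partial sum through k=3: 260.054.
k=4: B_{8}/(8)! × [f^{(7)}(29) − f^{(7)}(7)] = −1/1209600 × (5.09792e-10 − 9.19113e-10) = 3.38394e-16.

S_4 ≈ 260.054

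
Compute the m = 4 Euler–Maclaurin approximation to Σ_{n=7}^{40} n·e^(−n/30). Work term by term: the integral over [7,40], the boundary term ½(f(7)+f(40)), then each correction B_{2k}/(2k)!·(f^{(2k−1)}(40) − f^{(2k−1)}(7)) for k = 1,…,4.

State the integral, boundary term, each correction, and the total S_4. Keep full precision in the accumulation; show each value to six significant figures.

S_4 ≈ 333.429

The integral term ∫_7^40 x·e^(−x/30) dx = 325.443.
Boundary: ½(f(7) + f(40)) = ½(5.54323 + 10.5439) = 8.04356.
Integral + boundary = 333.487.
k=1: B_{2}/(2)! × [f^{(1)}(40) − f^{(1)}(7)] = 1/12 × (-0.0878657 − 0.607115) = -0.0579151.
After k=1: 333.429.
k=2: B_{4}/(4)! × [f^{(3)}(40) − f^{(3)}(7)] = −1/720 × (0.000488143 − 0.00243433) = 2.70303e-06.
After k=2: 333.429.
k=3: B_{6}/(6)! × [f^{(5)}(40) − f^{(5)}(7)] = 1/30240 × (1.19324e-06 − 4.66009e-06) = -1.14645e-10.
After k=3: 333.429.
k=4: B_{8}/(8)! × [f^{(7)}(40) − f^{(7)}(7)] = −1/1209600 × (2.04899e-09 − 7.35042e-09) = 4.38279e-15.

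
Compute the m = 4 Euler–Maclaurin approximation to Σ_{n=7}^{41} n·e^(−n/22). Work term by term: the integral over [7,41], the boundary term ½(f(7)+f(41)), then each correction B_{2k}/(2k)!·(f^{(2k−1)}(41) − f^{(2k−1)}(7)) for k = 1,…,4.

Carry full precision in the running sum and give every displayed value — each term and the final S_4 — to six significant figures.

Integral: ∫_7^41 x·e^(−x/22) dx = 249.147.
Endpoint term: (f(7) + f(41))/2 = (5.09229 + 6.35941)/2 = 5.72585.
Integral + boundary = 254.873.
Correction k=1: B_{2}/2! · (f^{(1)}(41) − f^{(1)}(7)) = 1/12 · (-0.133957 − 0.496003) = -0.0524966.
Partial sum through k=1: 254.820.
Correction k=2: B_{4}/4! · (f^{(3)}(41) − f^{(3)}(7)) = −1/720 · (0.000364171 − 0.00403088) = 5.09265e-06.
Partial sum through k=2: 254.820.
Correction k=3: B_{6}/6! · (f^{(5)}(41) − f^{(5)}(7)) = 1/30240 · (2.07668e-06 − 1.45392e-05) = -4.12119e-10.
Partial sum through k=3: 254.820.
Correction k=4: B_{8}/8! · (f^{(7)}(41) − f^{(7)}(7)) = −1/1209600 · (7.02672e-09 − 4.28720e-08) = 2.96340e-14.

S_4 ≈ 254.820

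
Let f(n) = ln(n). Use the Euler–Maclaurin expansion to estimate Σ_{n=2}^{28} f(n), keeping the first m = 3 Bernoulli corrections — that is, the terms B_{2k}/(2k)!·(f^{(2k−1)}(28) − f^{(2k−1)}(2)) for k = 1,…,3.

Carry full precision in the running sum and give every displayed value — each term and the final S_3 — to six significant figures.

Integral: ∫_2^28 ln(x) dx = 65.9154.
Endpoint term: (f(2) + f(28))/2 = (0.693147 + 3.33220)/2 = 2.01268.
So far: 67.9281.
Order-1 term: 1/12 · (0.0357143 − 0.500000) = -0.0386905.
After k=1: 67.8894.
Order-2 term: −1/720 · (9.11079e-05 − 0.250000) = 0.000347096.
After k=2: 67.8898.
Order-3 term: 1/30240 · (1.39451e-06 − 0.750000) = -2.48015e-05.

S_3 ≈ 67.8897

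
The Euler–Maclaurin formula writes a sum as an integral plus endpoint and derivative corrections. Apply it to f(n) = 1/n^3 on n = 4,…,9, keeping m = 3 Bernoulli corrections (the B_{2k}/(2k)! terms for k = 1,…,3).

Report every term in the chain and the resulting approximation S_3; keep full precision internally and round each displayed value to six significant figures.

S_3 ≈ 0.0344951

The integral term ∫_4^9 1/x^3 dx = 0.0250772.
Endpoint term: (f(4) + f(9))/2 = (0.0156250 + 0.00137174)/2 = 0.00849837.
Integral + boundary = 0.0335755.
Order-1 term: 1/12 · (-0.000457247 − (-0.0117188)) = 0.000938459.
Running total after k=1: 0.0345140.
Order-2 term: −1/720 · (-0.000112901 − (-0.0146484)) = -2.01882e-05.
Running total after k=2: 0.0344938.
Order-3 term: 1/30240 · (-5.85410e-05 − (-0.0384521)) = 1.26963e-06.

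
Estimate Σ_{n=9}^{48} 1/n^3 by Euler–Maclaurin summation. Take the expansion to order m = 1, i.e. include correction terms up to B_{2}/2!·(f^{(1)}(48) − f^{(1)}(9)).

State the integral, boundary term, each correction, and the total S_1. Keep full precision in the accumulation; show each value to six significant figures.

S_1 ≈ 0.00668427

The integral term ∫_9^48 1/x^3 dx = 0.00595583.
Endpoint term: (f(9) + f(48))/2 = (0.00137174 + 9.04225e-06)/2 = 0.000690392.
Running total after boundary: 0.00664622.
Correction k=1: B_{2}/2! · (f^{(1)}(48) − f^{(1)}(9)) = 1/12 · (-5.65140e-07 − (-0.000457247)) = 3.80569e-05.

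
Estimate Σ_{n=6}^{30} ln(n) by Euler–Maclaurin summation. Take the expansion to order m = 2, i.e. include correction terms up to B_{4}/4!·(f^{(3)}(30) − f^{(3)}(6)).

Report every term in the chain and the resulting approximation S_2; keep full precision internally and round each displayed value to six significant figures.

S_2 ≈ 69.8707

The integral term ∫_6^30 ln(x) dx = 67.2854.
Boundary: ½(f(6) + f(30)) = ½(1.79176 + 3.40120) = 2.59648.
Running total after boundary: 69.8818.
Order-1 term: 1/12 · (0.0333333 − 0.166667) = -0.0111111.
Partial sum through k=1: 69.8707.
Order-2 term: −1/720 · (7.40741e-05 − 0.00925926) = 1.27572e-05.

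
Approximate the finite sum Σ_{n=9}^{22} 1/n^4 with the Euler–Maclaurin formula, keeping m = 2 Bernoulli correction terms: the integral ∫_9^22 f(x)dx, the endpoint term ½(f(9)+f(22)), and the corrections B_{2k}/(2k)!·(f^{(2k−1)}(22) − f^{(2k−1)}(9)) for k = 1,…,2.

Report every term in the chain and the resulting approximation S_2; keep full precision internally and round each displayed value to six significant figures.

S_2 ≈ 0.000509830

Integral: ∫_9^22 1/x^4 dx = 0.000425943.
Boundary: ½(f(9) + f(22)) = ½(0.000152416 + 4.26883e-06) = 7.83423e-05.
Running total after boundary: 0.000504285.
k=1: B_{2}/(2)! × [f^{(1)}(22) − f^{(1)}(9)] = 1/12 × (-7.76152e-07 − (-6.77404e-05)) = 5.58035e-06.
After k=1: 0.000509865.
k=2: B_{4}/(4)! × [f^{(3)}(22) − f^{(3)}(9)] = −1/720 × (-4.81086e-08 − (-2.50890e-05)) = -3.47790e-08.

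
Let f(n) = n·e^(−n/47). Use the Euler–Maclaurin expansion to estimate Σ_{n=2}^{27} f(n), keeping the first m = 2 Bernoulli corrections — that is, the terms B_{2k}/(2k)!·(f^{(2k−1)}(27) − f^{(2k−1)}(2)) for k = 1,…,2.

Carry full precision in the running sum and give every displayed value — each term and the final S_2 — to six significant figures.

∫_2^27 x·e^(−x/47) dx evaluates to 248.927.
Boundary: ½(f(2) + f(27)) = ½(1.91668 + 15.2011) = 8.55890.
So far: 257.486.
k=1: B_{2}/(2)! × [f^{(1)}(27) − f^{(1)}(2)] = 1/12 × (0.239576 − 0.917559) = -0.0564986.
Running total after k=1: 257.429.
k=2: B_{4}/(4)! × [f^{(3)}(27) − f^{(3)}(2)] = −1/720 × (0.000618191 − 0.00128304) = 9.23403e-07.

S_2 ≈ 257.429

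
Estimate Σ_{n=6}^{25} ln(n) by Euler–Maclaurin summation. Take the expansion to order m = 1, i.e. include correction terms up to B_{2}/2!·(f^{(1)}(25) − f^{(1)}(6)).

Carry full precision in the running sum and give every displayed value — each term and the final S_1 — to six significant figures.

Integral: ∫_6^25 ln(x) dx = 50.7213.
Boundary: ½(f(6) + f(25)) = ½(1.79176 + 3.21888) = 2.50532.
Running total after boundary: 53.2267.
Order-1 term: 1/12 · (0.0400000 − 0.166667) = -0.0105556.

S_1 ≈ 53.2161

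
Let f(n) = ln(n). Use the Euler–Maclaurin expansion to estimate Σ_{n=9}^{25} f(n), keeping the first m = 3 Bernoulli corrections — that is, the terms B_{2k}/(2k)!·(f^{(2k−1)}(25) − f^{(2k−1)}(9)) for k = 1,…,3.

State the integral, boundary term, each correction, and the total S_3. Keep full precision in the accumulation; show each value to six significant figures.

S_3 ≈ 47.3990

Integral: ∫_9^25 ln(x) dx = 44.6969.
Endpoint term: (f(9) + f(25))/2 = (2.19722 + 3.21888)/2 = 2.70805.
So far: 47.4049.
Correction k=1: B_{2}/2! · (f^{(1)}(25) − f^{(1)}(9)) = 1/12 · (0.0400000 − 0.111111) = -0.00592593.
Partial sum through k=1: 47.3990.
Correction k=2: B_{4}/4! · (f^{(3)}(25) − f^{(3)}(9)) = −1/720 · (0.000128000 − 0.00274348) = 3.63262e-06.
Partial sum through k=2: 47.3990.
Correction k=3: B_{6}/6! · (f^{(5)}(25) − f^{(5)}(9)) = 1/30240 · (2.45760e-06 − 0.000406442) = -1.33593e-08.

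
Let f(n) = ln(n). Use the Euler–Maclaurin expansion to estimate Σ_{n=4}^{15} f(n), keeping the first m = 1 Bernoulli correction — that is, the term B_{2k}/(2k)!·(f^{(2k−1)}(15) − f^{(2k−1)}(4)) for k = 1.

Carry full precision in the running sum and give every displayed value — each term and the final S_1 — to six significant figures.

The integral term ∫_4^15 ln(x) dx = 24.0756.
Boundary: ½(f(4) + f(15)) = ½(1.38629 + 2.70805) = 2.04717.
Running total after boundary: 26.1227.
Correction k=1: B_{2}/2! · (f^{(1)}(15) − f^{(1)}(4)) = 1/12 · (0.0666667 − 0.250000) = -0.0152778.

S_1 ≈ 26.1075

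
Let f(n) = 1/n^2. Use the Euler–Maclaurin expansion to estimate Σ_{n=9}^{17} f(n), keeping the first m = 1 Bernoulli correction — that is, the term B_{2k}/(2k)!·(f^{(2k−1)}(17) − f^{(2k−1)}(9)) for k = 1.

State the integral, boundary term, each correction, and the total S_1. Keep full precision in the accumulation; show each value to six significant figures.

S_1 ≈ 0.0603852

The integral term ∫_9^17 1/x^2 dx = 0.0522876.
Boundary: ½(f(9) + f(17)) = ½(0.0123457 + 0.00346021) = 0.00790294.
Integral + boundary = 0.0601905.
Correction k=1: B_{2}/2! · (f^{(1)}(17) − f^{(1)}(9)) = 1/12 · (-0.000407083 − (-0.00274348)) = 0.000194700.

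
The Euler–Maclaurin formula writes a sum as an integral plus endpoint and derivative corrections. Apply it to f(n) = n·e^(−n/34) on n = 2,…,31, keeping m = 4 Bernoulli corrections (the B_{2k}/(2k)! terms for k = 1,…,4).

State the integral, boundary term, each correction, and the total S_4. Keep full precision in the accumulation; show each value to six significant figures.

∫_2^31 x·e^(−x/34) dx evaluates to 266.067.
Endpoint term: (f(2) + f(31))/2 = (1.88575 + 12.4562)/2 = 7.17100.
Running total after boundary: 273.238.
k=1: B_{2}/(2)! × [f^{(1)}(31) − f^{(1)}(2)] = 1/12 × (0.0354542 − 0.887410) = -0.0709963.
Running total after k=1: 273.167.
k=2: B_{4}/(4)! × [f^{(3)}(31) − f^{(3)}(2)] = −1/720 × (0.000725851 − 0.00239892) = 2.32371e-06.
Running total after k=2: 273.167.
k=3: B_{6}/(6)! × [f^{(5)}(31) − f^{(5)}(2)] = 1/30240 × (1.22927e-06 − 3.48633e-06) = -7.46382e-11.
Running total after k=3: 273.167.
k=4: B_{8}/(8)! × [f^{(7)}(31) − f^{(7)}(2)] = −1/1209600 × (1.58359e-09 − 4.23656e-09) = 2.19326e-15.

S_4 ≈ 273.167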